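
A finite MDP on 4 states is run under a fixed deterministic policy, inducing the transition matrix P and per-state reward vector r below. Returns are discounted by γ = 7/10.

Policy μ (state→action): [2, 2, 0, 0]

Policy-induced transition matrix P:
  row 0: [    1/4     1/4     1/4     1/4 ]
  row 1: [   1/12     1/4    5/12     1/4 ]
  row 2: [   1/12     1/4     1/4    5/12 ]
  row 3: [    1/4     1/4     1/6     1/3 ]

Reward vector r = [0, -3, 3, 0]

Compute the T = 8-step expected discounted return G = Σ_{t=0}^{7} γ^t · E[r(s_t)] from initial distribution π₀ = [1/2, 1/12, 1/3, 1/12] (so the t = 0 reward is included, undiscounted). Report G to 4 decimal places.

t=0: π = [0.5000, 0.0833, 0.3333, 0.0833], E[r] = 0.7500, γ^t·E[r] = 0.750000, running G = 0.750000
t=1: π = [0.1806, 0.2500, 0.2569, 0.3125], E[r] = 0.0208, γ^t·E[r] = 0.014583, running G = 0.764583
t=2: π = [0.1655, 0.2500, 0.2656, 0.3189], E[r] = 0.0469, γ^t·E[r] = 0.022969, running G = 0.787552
t=3: π = [0.1641, 0.2500, 0.2651, 0.3208], E[r] = 0.0453, γ^t·E[r] = 0.015532, running G = 0.803084
t=4: π = [0.1642, 0.2500, 0.2649, 0.3209], E[r] = 0.0448, γ^t·E[r] = 0.010754, running G = 0.813838
t=5: π = [0.1642, 0.2500, 0.2649, 0.3209], E[r] = 0.0448, γ^t·E[r] = 0.007525, running G = 0.821363
t=6: π = [0.1642, 0.2500, 0.2649, 0.3209], E[r] = 0.0448, γ^t·E[r] = 0.005268, running G = 0.826631
t=7: π = [0.1642, 0.2500, 0.2649, 0.3209], E[r] = 0.0448, γ^t·E[r] = 0.003688, running G = 0.830318

G = 0.8303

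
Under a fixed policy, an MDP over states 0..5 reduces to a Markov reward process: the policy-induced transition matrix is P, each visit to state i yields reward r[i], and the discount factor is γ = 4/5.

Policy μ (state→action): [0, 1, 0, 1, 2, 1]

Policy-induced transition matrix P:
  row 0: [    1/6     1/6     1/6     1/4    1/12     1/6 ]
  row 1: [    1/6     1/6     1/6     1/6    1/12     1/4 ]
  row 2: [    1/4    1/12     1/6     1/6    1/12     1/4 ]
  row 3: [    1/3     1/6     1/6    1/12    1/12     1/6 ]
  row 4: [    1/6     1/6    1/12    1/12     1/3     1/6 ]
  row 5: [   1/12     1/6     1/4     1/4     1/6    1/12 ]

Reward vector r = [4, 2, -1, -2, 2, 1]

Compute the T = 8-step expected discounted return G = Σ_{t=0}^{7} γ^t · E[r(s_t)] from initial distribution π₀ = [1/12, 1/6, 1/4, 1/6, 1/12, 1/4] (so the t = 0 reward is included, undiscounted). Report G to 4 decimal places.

t=0: π = [0.0833, 0.1667, 0.2500, 0.1667, 0.0833, 0.2500], E[r] = 0.5000, γ^t·E[r] = 0.500000, running G = 0.500000
t=1: π = [0.1944, 0.1458, 0.1806, 0.1736, 0.1250, 0.1806], E[r] = 0.9722, γ^t·E[r] = 0.777778, running G = 1.277778
t=2: π = [0.1956, 0.1516, 0.1713, 0.1730, 0.1296, 0.1788], E[r] = 1.0064, γ^t·E[r] = 0.644074, running G = 1.921852
t=3: π = [0.1949, 0.1524, 0.1708, 0.1726, 0.1306, 0.1787], E[r] = 1.0082, γ^t·E[r] = 0.516198, running G = 2.438049
t=4: π = [0.1948, 0.1524, 0.1707, 0.1725, 0.1309, 0.1787], E[r] = 1.0088, γ^t·E[r] = 0.413188, running G = 2.851238
t=5: π = [0.1948, 0.1524, 0.1707, 0.1725, 0.1309, 0.1787], E[r] = 1.0088, γ^t·E[r] = 0.330569, running G = 3.181807
t=6: π = [0.1947, 0.1524, 0.1706, 0.1725, 0.1310, 0.1787], E[r] = 1.0089, γ^t·E[r] = 0.264466, running G = 3.446273
t=7: π = [0.1947, 0.1524, 0.1706, 0.1725, 0.1310, 0.1787], E[r] = 1.0089, γ^t·E[r] = 0.211574, running G = 3.657847

G = 3.6578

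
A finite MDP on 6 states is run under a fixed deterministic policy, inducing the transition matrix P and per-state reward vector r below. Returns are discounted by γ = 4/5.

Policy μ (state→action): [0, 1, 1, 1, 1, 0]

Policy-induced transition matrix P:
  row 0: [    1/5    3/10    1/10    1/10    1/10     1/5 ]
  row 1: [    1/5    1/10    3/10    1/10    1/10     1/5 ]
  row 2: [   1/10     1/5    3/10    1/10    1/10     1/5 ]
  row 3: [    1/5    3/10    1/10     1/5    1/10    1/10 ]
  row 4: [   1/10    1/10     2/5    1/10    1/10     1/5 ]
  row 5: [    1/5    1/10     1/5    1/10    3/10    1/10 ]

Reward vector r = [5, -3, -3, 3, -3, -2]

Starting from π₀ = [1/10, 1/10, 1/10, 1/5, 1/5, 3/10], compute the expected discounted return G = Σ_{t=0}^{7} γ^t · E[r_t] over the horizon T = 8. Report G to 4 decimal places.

G = -3.3536

t=0: π = [0.1000, 0.1000, 0.1000, 0.2000, 0.2000, 0.3000], E[r] = -0.7000, γ^t·E[r] = -0.700000, running G = -0.700000
t=1: π = [0.1700, 0.1700, 0.2300, 0.1200, 0.1600, 0.1500], E[r] = -0.7700, γ^t·E[r] = -0.616000, running G = -1.316000
t=2: π = [0.1610, 0.1810, 0.2430, 0.1120, 0.1300, 0.1730], E[r] = -0.8670, γ^t·E[r] = -0.554880, running G = -1.870880
t=3: π = [0.1627, 0.1789, 0.2411, 0.1112, 0.1346, 0.1715], E[r] = -0.8597, γ^t·E[r] = -0.440166, running G = -2.311046
t=4: π = [0.1624, 0.1789, 0.2415, 0.1111, 0.1343, 0.1717], E[r] = -0.8621, γ^t·E[r] = -0.353120, running G = -2.664167
t=5: π = [0.1624, 0.1789, 0.2415, 0.1111, 0.1343, 0.1717], E[r] = -0.8623, γ^t·E[r] = -0.282551, running G = -2.946718
t=6: π = [0.1624, 0.1789, 0.2416, 0.1111, 0.1343, 0.1717], E[r] = -0.8623, γ^t·E[r] = -0.226055, running G = -3.172772
t=7: π = [0.1624, 0.1789, 0.2416, 0.1111, 0.1343, 0.1717], E[r] = -0.8623, γ^t·E[r] = -0.180845, running G = -3.353617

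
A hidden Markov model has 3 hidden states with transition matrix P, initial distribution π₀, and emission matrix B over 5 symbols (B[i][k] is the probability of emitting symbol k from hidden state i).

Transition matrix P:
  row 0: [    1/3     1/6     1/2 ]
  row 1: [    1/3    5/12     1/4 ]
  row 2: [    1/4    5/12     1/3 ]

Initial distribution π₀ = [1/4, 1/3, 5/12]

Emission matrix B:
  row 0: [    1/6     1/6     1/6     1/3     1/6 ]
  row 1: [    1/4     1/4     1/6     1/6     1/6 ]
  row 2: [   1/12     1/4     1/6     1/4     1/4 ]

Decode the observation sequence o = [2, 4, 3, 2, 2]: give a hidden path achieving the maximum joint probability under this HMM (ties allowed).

t=0: δ = [4.167e-02, 5.556e-02, 6.944e-02]  (obs o_0=2)
t=1: δ = [3.086e-03, 4.823e-03, 5.787e-03]  ψ = [1, 2, 2]  (obs o_1=4)
t=2: δ = [5.358e-04, 4.019e-04, 4.823e-04]  ψ = [1, 2, 2]  (obs o_2=3)
t=3: δ = [2.977e-05, 3.349e-05, 4.465e-05]  ψ = [0, 2, 0]  (obs o_3=2)
t=4: δ = [1.861e-06, 3.101e-06, 2.481e-06]  ψ = [1, 2, 0]  (obs o_4=2)
backtrack: best end state = 1; path = [2, 1, 0, 2, 1]

path = [2, 1, 0, 2, 1]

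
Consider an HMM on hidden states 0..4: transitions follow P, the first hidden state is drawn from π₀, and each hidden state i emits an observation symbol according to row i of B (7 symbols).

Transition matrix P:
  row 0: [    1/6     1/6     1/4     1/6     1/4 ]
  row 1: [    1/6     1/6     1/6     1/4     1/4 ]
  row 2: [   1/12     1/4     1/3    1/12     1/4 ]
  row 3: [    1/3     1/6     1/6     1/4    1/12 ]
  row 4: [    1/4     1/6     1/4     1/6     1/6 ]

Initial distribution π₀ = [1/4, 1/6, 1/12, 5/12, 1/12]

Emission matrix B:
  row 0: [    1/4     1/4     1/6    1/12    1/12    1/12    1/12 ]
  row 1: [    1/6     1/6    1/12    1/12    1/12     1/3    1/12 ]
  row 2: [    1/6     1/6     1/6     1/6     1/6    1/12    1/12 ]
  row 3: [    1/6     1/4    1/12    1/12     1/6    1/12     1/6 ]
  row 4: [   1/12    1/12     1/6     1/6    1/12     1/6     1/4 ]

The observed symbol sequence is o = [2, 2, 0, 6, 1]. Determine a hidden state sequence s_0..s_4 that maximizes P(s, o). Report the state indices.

path = [0, 4, 0, 4, 0]

t=0: δ = [4.167e-02, 1.389e-02, 1.389e-02, 3.472e-02, 1.389e-02]  (obs o_0=2)
t=1: δ = [1.929e-03, 5.787e-04, 1.736e-03, 7.234e-04, 1.736e-03]  ψ = [3, 0, 0, 3, 0]  (obs o_1=2)
t=2: δ = [1.085e-04, 7.234e-05, 9.645e-05, 5.358e-05, 4.019e-05]  ψ = [4, 2, 2, 0, 0]  (obs o_2=0)
t=3: δ = [1.507e-06, 2.009e-06, 2.679e-06, 3.014e-06, 6.782e-06]  ψ = [0, 2, 2, 0, 0]  (obs o_3=6)
t=4: δ = [4.239e-07, 1.884e-07, 2.826e-07, 2.826e-07, 9.419e-08]  ψ = [4, 4, 4, 4, 4]  (obs o_4=1)
backtrack: best end state = 0; path = [0, 4, 0, 4, 0]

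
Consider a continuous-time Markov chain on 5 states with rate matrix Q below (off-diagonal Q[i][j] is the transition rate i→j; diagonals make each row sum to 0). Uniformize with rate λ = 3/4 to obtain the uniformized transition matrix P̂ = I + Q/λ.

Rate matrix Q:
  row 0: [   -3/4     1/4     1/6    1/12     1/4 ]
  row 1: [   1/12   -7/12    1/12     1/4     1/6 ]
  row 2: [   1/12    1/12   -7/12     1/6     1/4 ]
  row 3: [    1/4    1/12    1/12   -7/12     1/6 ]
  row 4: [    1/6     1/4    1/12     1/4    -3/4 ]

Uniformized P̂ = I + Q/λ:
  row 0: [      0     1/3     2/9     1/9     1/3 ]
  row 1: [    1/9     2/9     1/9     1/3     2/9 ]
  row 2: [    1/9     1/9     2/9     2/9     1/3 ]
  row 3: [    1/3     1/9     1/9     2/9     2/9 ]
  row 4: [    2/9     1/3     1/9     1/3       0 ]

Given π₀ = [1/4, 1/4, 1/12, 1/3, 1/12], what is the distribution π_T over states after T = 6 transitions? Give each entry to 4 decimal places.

t=0: π = [0.2500, 0.2500, 0.0833, 0.3333, 0.0833]
t=1: π = [0.1667, 0.2130, 0.1481, 0.2315, 0.2407]
t=2: π = [0.1708, 0.2253, 0.1461, 0.2541, 0.2037]
t=3: π = [0.1712, 0.2194, 0.1463, 0.2509, 0.2122]
t=4: π = [0.1714, 0.2207, 0.1464, 0.2511, 0.2104]
t=5: π = [0.1712, 0.2205, 0.1464, 0.2511, 0.2108]
t=6: π = [0.1713, 0.2205, 0.1464, 0.2511, 0.2107]

π = [0.1713, 0.2205, 0.1464, 0.2511, 0.2107]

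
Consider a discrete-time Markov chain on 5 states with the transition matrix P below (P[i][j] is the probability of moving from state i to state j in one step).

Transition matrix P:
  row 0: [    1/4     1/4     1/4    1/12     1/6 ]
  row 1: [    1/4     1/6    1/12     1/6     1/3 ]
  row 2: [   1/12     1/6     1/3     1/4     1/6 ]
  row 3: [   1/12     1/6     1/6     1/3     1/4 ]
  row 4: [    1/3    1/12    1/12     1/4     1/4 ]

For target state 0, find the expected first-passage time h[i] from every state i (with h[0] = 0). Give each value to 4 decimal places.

First-step conditioning: h[0] = 0; for i ≠ 0, h[i] = 1 + Σ_k P[i][k]·h[k].
  h[1] = 1 + 1/6·h[1] + 1/12·h[2] + 1/6·h[3] + 1/3·h[4]
  h[2] = 1 + 1/6·h[1] + 1/3·h[2] + 1/4·h[3] + 1/6·h[4]
  h[3] = 1 + 1/6·h[1] + 1/6·h[2] + 1/3·h[3] + 1/4·h[4]
  h[4] = 1 + 1/12·h[1] + 1/12·h[2] + 1/4·h[3] + 1/4·h[4]
Solving the 4×4 linear system over states ≠ 0 gives exactly h = [0, 14016/2933, 17676/2933, 17268/2933, 1884/419] (h[0] = 0 is the target).

h = [0.0000, 4.7787, 6.0266, 5.8875, 4.4964]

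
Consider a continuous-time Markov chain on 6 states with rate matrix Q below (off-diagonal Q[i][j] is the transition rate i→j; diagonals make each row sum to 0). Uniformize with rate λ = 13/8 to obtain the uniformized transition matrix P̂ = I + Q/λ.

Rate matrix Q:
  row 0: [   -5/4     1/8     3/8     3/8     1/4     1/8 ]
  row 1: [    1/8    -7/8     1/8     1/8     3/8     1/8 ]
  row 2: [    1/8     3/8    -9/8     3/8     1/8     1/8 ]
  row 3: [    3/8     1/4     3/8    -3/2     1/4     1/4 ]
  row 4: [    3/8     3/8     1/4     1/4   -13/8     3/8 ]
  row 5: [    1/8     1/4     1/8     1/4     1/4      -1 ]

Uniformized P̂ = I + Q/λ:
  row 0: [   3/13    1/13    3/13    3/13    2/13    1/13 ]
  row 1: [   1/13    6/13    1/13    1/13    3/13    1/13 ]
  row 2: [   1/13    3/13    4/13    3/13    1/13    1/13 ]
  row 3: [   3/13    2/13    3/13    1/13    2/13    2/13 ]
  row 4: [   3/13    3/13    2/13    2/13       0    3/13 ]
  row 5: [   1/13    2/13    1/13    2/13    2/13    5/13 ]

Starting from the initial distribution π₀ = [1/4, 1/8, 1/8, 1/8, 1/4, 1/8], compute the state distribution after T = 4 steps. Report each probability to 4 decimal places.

π = [0.1431, 0.2394, 0.1730, 0.1487, 0.1376, 0.1581]

t=0: π = [0.2500, 0.1250, 0.1250, 0.1250, 0.2500, 0.1250]
t=1: π = [0.1731, 0.2019, 0.1827, 0.1635, 0.1154, 0.1635]
t=2: π = [0.1464, 0.2256, 0.1797, 0.1531, 0.1376, 0.1575]
t=3: π = [0.1442, 0.2364, 0.1751, 0.1498, 0.1362, 0.1583]
t=4: π = [0.1431, 0.2394, 0.1730, 0.1487, 0.1376, 0.1581]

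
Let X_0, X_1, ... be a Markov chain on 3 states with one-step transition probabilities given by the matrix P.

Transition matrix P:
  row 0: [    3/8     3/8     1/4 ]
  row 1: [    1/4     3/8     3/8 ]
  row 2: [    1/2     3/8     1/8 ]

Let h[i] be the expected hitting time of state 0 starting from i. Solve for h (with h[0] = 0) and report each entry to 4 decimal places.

h = [0.0000, 3.0769, 2.4615]

First-step conditioning: h[0] = 0; for i ≠ 0, h[i] = 1 + Σ_k P[i][k]·h[k].
  h[1] = 1 + 3/8·h[1] + 3/8·h[2]
  h[2] = 1 + 3/8·h[1] + 1/8·h[2]
Solving the 2×2 linear system over states ≠ 0 gives exactly h = [0, 40/13, 32/13] (h[0] = 0 is the target).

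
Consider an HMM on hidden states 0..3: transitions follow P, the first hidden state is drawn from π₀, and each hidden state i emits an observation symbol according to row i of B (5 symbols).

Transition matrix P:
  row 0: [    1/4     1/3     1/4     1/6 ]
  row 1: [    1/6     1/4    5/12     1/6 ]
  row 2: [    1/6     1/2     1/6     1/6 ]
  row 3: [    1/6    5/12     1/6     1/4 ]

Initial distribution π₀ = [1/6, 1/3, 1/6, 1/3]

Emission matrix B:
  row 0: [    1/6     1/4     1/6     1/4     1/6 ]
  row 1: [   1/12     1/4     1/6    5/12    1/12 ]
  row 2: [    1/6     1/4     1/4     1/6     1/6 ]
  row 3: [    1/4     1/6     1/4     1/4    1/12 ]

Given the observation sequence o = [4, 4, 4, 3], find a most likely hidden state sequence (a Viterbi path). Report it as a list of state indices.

t=0: δ = [2.778e-02, 2.778e-02, 2.778e-02, 2.778e-02]  (obs o_0=4)
t=1: δ = [1.157e-03, 1.157e-03, 1.929e-03, 5.787e-04]  ψ = [0, 2, 1, 3]  (obs o_1=4)
t=2: δ = [5.358e-05, 8.038e-05, 8.038e-05, 2.679e-05]  ψ = [2, 2, 1, 2]  (obs o_2=4)
t=3: δ = [3.349e-06, 1.674e-05, 5.582e-06, 3.349e-06]  ψ = [0, 2, 1, 1]  (obs o_3=3)
backtrack: best end state = 1; path = [2, 1, 2, 1]

path = [2, 1, 2, 1]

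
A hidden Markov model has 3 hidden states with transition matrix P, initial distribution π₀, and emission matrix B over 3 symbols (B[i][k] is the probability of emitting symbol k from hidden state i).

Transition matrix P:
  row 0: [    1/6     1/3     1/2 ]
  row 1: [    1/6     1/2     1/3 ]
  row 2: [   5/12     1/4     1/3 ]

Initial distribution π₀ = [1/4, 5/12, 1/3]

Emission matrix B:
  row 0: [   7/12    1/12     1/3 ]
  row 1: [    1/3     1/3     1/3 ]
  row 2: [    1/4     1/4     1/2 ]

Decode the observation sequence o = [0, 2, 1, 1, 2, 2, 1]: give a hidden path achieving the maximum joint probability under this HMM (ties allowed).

path = [1, 1, 1, 1, 1, 1, 1]

t=0: δ = [1.458e-01, 1.389e-01, 8.333e-02]  (obs o_0=0)
t=1: δ = [1.157e-02, 2.315e-02, 3.646e-02]  ψ = [2, 1, 0]  (obs o_1=2)
t=2: δ = [1.266e-03, 3.858e-03, 3.038e-03]  ψ = [2, 1, 2]  (obs o_2=1)
t=3: δ = [1.055e-04, 6.430e-04, 3.215e-04]  ψ = [2, 1, 1]  (obs o_3=1)
t=4: δ = [4.465e-05, 1.072e-04, 1.072e-04]  ψ = [2, 1, 1]  (obs o_4=2)
t=5: δ = [1.488e-05, 1.786e-05, 1.786e-05]  ψ = [2, 1, 1]  (obs o_5=2)
t=6: δ = [6.202e-07, 2.977e-06, 1.861e-06]  ψ = [2, 1, 0]  (obs o_6=1)
backtrack: best end state = 1; path = [1, 1, 1, 1, 1, 1, 1]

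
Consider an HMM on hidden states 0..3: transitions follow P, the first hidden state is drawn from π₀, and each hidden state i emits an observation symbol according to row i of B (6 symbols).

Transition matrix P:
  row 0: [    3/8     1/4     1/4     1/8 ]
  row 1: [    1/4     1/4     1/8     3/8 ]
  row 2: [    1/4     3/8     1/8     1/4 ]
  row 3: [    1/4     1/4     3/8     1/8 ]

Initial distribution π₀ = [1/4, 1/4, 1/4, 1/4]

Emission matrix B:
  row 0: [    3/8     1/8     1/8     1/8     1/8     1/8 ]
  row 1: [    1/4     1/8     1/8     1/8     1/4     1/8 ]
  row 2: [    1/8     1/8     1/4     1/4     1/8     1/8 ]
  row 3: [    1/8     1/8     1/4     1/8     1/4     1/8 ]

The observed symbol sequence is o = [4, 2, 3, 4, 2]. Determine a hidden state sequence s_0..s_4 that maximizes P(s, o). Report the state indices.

path = [1, 3, 2, 1, 3]

t=0: δ = [3.125e-02, 6.250e-02, 3.125e-02, 6.250e-02]  (obs o_0=4)
t=1: δ = [1.953e-03, 1.953e-03, 5.859e-03, 5.859e-03]  ψ = [1, 1, 3, 1]  (obs o_1=2)
t=2: δ = [1.831e-04, 2.747e-04, 5.493e-04, 1.831e-04]  ψ = [2, 2, 3, 2]  (obs o_2=3)
t=3: δ = [1.717e-05, 5.150e-05, 8.583e-06, 3.433e-05]  ψ = [2, 2, 2, 2]  (obs o_3=4)
t=4: δ = [1.609e-06, 1.609e-06, 3.219e-06, 4.828e-06]  ψ = [1, 1, 3, 1]  (obs o_4=2)
backtrack: best end state = 3; path = [1, 3, 2, 1, 3]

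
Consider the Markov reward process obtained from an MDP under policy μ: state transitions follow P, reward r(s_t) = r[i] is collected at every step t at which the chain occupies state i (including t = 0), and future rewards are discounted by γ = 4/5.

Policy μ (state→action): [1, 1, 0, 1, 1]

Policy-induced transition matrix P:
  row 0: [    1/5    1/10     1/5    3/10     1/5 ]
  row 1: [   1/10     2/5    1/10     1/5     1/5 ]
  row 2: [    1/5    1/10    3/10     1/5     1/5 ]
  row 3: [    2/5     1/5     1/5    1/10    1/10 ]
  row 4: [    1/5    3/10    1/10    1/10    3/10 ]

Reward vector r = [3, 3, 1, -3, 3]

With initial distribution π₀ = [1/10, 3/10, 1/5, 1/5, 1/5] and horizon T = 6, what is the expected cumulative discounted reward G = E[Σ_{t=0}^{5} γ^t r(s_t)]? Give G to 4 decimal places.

G = 5.6492

t=0: π = [0.1000, 0.3000, 0.2000, 0.2000, 0.2000], E[r] = 1.4000, γ^t·E[r] = 1.400000, running G = 1.400000
t=1: π = [0.2100, 0.2500, 0.1700, 0.1700, 0.2000], E[r] = 1.6400, γ^t·E[r] = 1.312000, running G = 2.712000
t=2: π = [0.2090, 0.2320, 0.1720, 0.1840, 0.2030], E[r] = 1.5520, γ^t·E[r] = 0.993280, running G = 3.705280
t=3: π = [0.2136, 0.2286, 0.1737, 0.1822, 0.2019], E[r] = 1.5594, γ^t·E[r] = 0.798413, running G = 4.503693
t=4: π = [0.2136, 0.2272, 0.1743, 0.1830, 0.2020], E[r] = 1.5537, γ^t·E[r] = 0.636379, running G = 5.140072
t=5: π = [0.2139, 0.2268, 0.1745, 0.1829, 0.2019], E[r] = 1.5538, γ^t·E[r] = 0.509139, running G = 5.649211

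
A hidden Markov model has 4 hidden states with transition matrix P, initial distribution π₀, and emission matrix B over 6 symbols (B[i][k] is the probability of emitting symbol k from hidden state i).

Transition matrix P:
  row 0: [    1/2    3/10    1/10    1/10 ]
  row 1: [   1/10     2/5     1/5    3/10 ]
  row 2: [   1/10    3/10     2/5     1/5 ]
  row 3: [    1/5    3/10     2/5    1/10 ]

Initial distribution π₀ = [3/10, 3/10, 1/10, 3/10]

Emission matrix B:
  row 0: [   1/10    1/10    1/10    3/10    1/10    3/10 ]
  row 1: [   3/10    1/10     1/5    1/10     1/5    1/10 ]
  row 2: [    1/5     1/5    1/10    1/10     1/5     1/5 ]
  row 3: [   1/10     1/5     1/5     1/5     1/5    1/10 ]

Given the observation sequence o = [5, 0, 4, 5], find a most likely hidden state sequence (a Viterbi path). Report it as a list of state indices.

t=0: δ = [9.000e-02, 3.000e-02, 2.000e-02, 3.000e-02]  (obs o_0=5)
t=1: δ = [4.500e-03, 8.100e-03, 2.400e-03, 9.000e-04]  ψ = [0, 0, 3, 0]  (obs o_1=0)
t=2: δ = [2.250e-04, 6.480e-04, 3.240e-04, 4.860e-04]  ψ = [0, 1, 1, 1]  (obs o_2=4)
t=3: δ = [3.375e-05, 2.592e-05, 3.888e-05, 1.944e-05]  ψ = [0, 1, 3, 1]  (obs o_3=5)
backtrack: best end state = 2; path = [0, 1, 3, 2]

path = [0, 1, 3, 2]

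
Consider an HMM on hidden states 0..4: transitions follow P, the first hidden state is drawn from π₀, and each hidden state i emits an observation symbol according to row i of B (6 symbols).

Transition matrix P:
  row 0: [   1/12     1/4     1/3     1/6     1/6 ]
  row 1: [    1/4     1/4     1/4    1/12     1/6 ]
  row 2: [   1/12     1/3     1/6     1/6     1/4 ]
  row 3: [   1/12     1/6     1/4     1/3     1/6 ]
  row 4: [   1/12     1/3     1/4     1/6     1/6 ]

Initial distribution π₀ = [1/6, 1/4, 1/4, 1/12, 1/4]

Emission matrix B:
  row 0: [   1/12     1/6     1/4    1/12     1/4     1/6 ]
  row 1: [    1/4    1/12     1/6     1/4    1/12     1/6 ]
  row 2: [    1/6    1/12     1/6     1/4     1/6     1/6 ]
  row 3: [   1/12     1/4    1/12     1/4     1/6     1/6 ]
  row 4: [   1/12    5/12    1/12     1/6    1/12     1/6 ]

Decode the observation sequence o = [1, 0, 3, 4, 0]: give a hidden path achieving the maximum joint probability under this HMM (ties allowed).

t=0: δ = [2.778e-02, 2.083e-02, 2.083e-02, 2.083e-02, 1.042e-01]  (obs o_0=1)
t=1: δ = [7.234e-04, 8.681e-03, 4.340e-03, 1.447e-03, 1.447e-03]  ψ = [4, 4, 4, 4, 4]  (obs o_1=0)
t=2: δ = [1.808e-04, 5.425e-04, 5.425e-04, 1.808e-04, 2.411e-04]  ψ = [1, 1, 1, 1, 1]  (obs o_2=3)
t=3: δ = [3.391e-05, 1.507e-05, 2.261e-05, 1.507e-05, 1.130e-05]  ψ = [1, 2, 1, 2, 2]  (obs o_3=4)
t=4: δ = [3.140e-07, 2.119e-06, 1.884e-06, 4.710e-07, 4.710e-07]  ψ = [1, 0, 0, 0, 0]  (obs o_4=0)
backtrack: best end state = 1; path = [4, 1, 1, 0, 1]

path = [4, 1, 1, 0, 1]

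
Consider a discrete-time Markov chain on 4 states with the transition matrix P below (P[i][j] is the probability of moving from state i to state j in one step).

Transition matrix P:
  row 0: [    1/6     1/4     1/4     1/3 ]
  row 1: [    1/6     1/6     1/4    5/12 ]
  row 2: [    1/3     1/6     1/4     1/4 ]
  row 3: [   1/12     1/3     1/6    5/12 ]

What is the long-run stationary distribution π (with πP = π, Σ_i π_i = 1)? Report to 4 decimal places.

Balance equations π_j = Σ_i π_i·P[i][j]:
  π_0 = 1/6·π_0 + 1/6·π_1 + 1/3·π_2 + 1/12·π_3
  π_1 = 1/4·π_0 + 1/6·π_1 + 1/6·π_2 + 1/3·π_3
  π_2 = 1/4·π_0 + 1/4·π_1 + 1/4·π_2 + 1/6·π_3
  normalize: π_0 + π_1 + π_2 + π_3 = 1
Solving the linear system gives exactly π = [146/845, 409/1690, 371/1690, 309/845].

π = [0.1728, 0.2420, 0.2195, 0.3657]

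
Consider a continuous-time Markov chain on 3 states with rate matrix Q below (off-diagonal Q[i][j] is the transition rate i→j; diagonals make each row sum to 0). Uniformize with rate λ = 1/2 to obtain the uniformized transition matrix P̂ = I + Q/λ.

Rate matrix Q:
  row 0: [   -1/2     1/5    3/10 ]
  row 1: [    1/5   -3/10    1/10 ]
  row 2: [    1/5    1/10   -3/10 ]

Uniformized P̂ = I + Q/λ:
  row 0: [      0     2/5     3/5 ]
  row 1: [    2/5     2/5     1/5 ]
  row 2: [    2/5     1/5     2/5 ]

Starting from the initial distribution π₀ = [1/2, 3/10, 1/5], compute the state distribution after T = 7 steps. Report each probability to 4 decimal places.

t=0: π = [0.5000, 0.3000, 0.2000]
t=1: π = [0.2000, 0.3600, 0.4400]
t=2: π = [0.3200, 0.3120, 0.3680]
t=3: π = [0.2720, 0.3264, 0.4016]
t=4: π = [0.2912, 0.3197, 0.3891]
t=5: π = [0.2835, 0.3222, 0.3943]
t=6: π = [0.2866, 0.3211, 0.3923]
t=7: π = [0.2854, 0.3215, 0.3931]

π = [0.2854, 0.3215, 0.3931]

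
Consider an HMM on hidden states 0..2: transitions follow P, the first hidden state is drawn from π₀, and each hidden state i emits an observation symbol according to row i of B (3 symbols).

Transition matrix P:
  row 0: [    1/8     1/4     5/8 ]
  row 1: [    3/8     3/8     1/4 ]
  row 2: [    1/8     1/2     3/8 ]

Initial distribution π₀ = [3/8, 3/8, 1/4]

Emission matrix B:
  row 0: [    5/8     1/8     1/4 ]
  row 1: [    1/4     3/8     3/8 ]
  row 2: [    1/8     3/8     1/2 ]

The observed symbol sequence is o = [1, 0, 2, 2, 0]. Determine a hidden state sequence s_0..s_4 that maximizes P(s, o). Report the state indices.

path = [1, 0, 2, 1, 0]

t=0: δ = [4.688e-02, 1.406e-01, 9.375e-02]  (obs o_0=1)
t=1: δ = [3.296e-02, 1.318e-02, 4.395e-03]  ψ = [1, 1, 1]  (obs o_1=0)
t=2: δ = [1.236e-03, 3.090e-03, 1.030e-02]  ψ = [1, 0, 0]  (obs o_2=2)
t=3: δ = [3.219e-04, 1.931e-03, 1.931e-03]  ψ = [2, 2, 2]  (obs o_3=2)
t=4: δ = [4.526e-04, 2.414e-04, 9.052e-05]  ψ = [1, 2, 2]  (obs o_4=0)
backtrack: best end state = 0; path = [1, 0, 2, 1, 0]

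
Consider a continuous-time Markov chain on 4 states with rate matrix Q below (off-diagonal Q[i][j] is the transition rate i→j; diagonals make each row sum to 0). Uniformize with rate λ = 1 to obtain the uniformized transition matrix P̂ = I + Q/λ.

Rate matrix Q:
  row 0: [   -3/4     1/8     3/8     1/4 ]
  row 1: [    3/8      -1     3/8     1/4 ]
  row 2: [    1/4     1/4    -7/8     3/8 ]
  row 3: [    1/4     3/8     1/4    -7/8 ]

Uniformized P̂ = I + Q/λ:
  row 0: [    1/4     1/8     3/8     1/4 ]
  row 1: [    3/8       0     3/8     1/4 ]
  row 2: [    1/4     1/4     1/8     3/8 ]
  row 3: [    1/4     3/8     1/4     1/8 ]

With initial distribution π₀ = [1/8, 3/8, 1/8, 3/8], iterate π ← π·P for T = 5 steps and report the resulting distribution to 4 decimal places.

π = [0.2747, 0.1979, 0.2747, 0.2528]

t=0: π = [0.1250, 0.3750, 0.1250, 0.3750]
t=1: π = [0.2969, 0.1875, 0.2969, 0.2188]
t=2: π = [0.2734, 0.1934, 0.2734, 0.2598]
t=3: π = [0.2742, 0.2000, 0.2742, 0.2517]
t=4: π = [0.2750, 0.1972, 0.2750, 0.2528]
t=5: π = [0.2747, 0.1979, 0.2747, 0.2528]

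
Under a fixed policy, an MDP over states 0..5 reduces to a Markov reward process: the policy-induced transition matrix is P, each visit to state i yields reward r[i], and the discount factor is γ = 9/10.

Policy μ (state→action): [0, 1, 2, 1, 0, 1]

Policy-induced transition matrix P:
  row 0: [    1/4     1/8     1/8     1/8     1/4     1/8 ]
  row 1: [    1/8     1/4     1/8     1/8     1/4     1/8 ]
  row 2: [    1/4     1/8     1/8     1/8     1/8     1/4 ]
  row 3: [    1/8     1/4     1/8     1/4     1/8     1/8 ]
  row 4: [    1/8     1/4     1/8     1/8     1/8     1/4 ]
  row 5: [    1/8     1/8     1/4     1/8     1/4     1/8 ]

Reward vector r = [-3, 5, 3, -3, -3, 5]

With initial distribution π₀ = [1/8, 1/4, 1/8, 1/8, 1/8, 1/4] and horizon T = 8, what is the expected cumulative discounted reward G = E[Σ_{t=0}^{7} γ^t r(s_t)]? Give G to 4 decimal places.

t=0: π = [0.1250, 0.2500, 0.1250, 0.1250, 0.1250, 0.2500], E[r] = 1.7500, γ^t·E[r] = 1.750000, running G = 1.750000
t=1: π = [0.1563, 0.1875, 0.1563, 0.1406, 0.2031, 0.1563], E[r] = 0.6875, γ^t·E[r] = 0.618750, running G = 2.368750
t=2: π = [0.1641, 0.1914, 0.1445, 0.1426, 0.1875, 0.1699], E[r] = 0.7578, γ^t·E[r] = 0.613828, running G = 2.982578
t=3: π = [0.1636, 0.1902, 0.1462, 0.1428, 0.1907, 0.1665], E[r] = 0.7310, γ^t·E[r] = 0.532868, running G = 3.515446
t=4: π = [0.1637, 0.1905, 0.1458, 0.1429, 0.1900, 0.1671], E[r] = 0.7355, γ^t·E[r] = 0.482544, running G = 3.997990
t=5: π = [0.1637, 0.1904, 0.1459, 0.1429, 0.1902, 0.1670], E[r] = 0.7345, γ^t·E[r] = 0.433731, running G = 4.431721
t=6: π = [0.1637, 0.1904, 0.1459, 0.1429, 0.1901, 0.1670], E[r] = 0.7347, γ^t·E[r] = 0.390463, running G = 4.822184
t=7: π = [0.1637, 0.1904, 0.1459, 0.1429, 0.1901, 0.1670], E[r] = 0.7347, γ^t·E[r] = 0.351399, running G = 5.173583

G = 5.1736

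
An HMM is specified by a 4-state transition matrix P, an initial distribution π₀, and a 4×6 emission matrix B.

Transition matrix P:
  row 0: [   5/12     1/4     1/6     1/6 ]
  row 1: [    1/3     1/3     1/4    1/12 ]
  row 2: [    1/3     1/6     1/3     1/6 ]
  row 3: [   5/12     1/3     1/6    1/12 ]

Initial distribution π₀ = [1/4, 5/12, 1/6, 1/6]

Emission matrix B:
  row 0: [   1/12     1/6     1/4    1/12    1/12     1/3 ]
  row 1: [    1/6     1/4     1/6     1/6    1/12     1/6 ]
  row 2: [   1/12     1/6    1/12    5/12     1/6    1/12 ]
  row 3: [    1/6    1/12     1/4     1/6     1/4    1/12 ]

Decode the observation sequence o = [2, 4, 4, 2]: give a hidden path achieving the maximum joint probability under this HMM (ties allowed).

t=0: δ = [6.250e-02, 6.944e-02, 1.389e-02, 4.167e-02]  (obs o_0=2)
t=1: δ = [2.170e-03, 1.929e-03, 2.894e-03, 2.604e-03]  ψ = [0, 1, 1, 0]  (obs o_1=4)
t=2: δ = [9.042e-05, 7.234e-05, 1.608e-04, 1.206e-04]  ψ = [3, 3, 2, 2]  (obs o_2=4)
t=3: δ = [1.340e-05, 6.698e-06, 4.465e-06, 6.698e-06]  ψ = [2, 3, 2, 2]  (obs o_3=2)
backtrack: best end state = 0; path = [1, 2, 2, 0]

path = [1, 2, 2, 0]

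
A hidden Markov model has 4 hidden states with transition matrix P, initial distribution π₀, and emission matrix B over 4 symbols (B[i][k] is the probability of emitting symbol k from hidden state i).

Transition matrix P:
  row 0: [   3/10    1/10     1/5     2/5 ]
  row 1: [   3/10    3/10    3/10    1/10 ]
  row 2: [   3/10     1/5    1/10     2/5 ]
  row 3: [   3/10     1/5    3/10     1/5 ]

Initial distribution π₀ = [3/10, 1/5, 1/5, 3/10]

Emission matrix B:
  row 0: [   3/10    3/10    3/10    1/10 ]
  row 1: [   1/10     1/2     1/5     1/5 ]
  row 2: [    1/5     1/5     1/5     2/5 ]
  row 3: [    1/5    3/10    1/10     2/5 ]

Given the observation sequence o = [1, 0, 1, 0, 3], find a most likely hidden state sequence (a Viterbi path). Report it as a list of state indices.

path = [1, 0, 3, 0, 3]

t=0: δ = [9.000e-02, 1.000e-01, 4.000e-02, 9.000e-02]  (obs o_0=1)
t=1: δ = [9.000e-03, 3.000e-03, 6.000e-03, 7.200e-03]  ψ = [1, 1, 1, 0]  (obs o_1=0)
t=2: δ = [8.100e-04, 7.200e-04, 4.320e-04, 1.080e-03]  ψ = [0, 3, 3, 0]  (obs o_2=1)
t=3: δ = [9.720e-05, 2.160e-05, 6.480e-05, 6.480e-05]  ψ = [3, 1, 3, 0]  (obs o_3=0)
t=4: δ = [2.916e-06, 2.592e-06, 7.776e-06, 1.555e-05]  ψ = [0, 2, 0, 0]  (obs o_4=3)
backtrack: best end state = 3; path = [1, 0, 3, 0, 3]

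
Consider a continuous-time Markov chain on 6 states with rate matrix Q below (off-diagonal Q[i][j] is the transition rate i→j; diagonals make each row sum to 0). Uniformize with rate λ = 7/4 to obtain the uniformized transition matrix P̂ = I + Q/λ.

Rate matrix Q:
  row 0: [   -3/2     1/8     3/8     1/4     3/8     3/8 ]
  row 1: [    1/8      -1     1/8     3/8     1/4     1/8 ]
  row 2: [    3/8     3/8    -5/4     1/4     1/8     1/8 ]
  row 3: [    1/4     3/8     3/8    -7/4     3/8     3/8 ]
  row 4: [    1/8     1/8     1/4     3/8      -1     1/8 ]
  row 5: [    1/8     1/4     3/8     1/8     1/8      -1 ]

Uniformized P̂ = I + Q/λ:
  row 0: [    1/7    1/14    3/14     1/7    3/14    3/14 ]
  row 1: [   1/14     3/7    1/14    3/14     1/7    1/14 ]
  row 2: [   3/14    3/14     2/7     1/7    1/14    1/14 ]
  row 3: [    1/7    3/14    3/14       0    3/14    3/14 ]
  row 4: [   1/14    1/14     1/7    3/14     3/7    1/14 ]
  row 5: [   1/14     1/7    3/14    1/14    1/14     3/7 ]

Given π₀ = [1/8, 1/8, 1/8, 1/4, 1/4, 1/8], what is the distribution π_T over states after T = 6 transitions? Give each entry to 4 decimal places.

t=0: π = [0.1250, 0.1250, 0.1250, 0.2500, 0.2500, 0.1250]
t=1: π = [0.1161, 0.1786, 0.1875, 0.1250, 0.2232, 0.1696]
t=2: π = [0.1154, 0.1920, 0.1862, 0.1416, 0.1983, 0.1665]
t=3: π = [0.1164, 0.1987, 0.1860, 0.1386, 0.1927, 0.1676]
t=4: π = [0.1162, 0.2007, 0.1854, 0.1390, 0.1909, 0.1677]
t=5: π = [0.1161, 0.2015, 0.1852, 0.1390, 0.1904, 0.1678]
t=6: π = [0.1161, 0.2017, 0.1851, 0.1390, 0.1903, 0.1678]

π = [0.1161, 0.2017, 0.1851, 0.1390, 0.1903, 0.1678]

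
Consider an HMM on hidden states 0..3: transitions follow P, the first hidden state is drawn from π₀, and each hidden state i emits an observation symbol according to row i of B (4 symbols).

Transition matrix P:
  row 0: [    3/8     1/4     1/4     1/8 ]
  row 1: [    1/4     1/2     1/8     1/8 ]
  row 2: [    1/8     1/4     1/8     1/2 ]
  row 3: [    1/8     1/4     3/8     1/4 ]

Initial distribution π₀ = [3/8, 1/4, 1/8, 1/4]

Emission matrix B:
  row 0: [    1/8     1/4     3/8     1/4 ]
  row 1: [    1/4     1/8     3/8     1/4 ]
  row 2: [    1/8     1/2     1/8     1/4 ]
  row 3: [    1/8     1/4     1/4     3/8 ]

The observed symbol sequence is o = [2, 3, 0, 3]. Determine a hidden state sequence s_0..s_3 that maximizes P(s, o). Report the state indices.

path = [1, 1, 1, 1]

t=0: δ = [1.406e-01, 9.375e-02, 1.562e-02, 6.250e-02]  (obs o_0=2)
t=1: δ = [1.318e-02, 1.172e-02, 8.789e-03, 6.592e-03]  ψ = [0, 1, 0, 0]  (obs o_1=3)
t=2: δ = [6.180e-04, 1.465e-03, 4.120e-04, 5.493e-04]  ψ = [0, 1, 0, 2]  (obs o_2=0)
t=3: δ = [9.155e-05, 1.831e-04, 5.150e-05, 7.725e-05]  ψ = [1, 1, 3, 2]  (obs o_3=3)
backtrack: best end state = 1; path = [1, 1, 1, 1]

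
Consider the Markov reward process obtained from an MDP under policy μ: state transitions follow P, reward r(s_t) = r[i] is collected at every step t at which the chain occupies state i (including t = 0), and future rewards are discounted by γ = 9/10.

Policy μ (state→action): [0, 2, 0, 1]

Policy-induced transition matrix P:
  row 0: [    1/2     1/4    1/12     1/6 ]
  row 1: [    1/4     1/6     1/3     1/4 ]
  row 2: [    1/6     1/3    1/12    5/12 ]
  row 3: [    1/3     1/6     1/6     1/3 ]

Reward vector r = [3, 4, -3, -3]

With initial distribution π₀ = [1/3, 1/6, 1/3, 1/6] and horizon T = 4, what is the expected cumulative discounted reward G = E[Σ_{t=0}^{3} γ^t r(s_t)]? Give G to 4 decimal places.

t=0: π = [0.3333, 0.1667, 0.3333, 0.1667], E[r] = 0.1667, γ^t·E[r] = 0.166667, running G = 0.166667
t=1: π = [0.3194, 0.2500, 0.1389, 0.2917], E[r] = 0.6667, γ^t·E[r] = 0.600000, running G = 0.766667
t=2: π = [0.3426, 0.2164, 0.1701, 0.2708], E[r] = 0.5706, γ^t·E[r] = 0.462188, running G = 1.228854
t=3: π = [0.3440, 0.2236, 0.1600, 0.2724], E[r] = 0.6292, γ^t·E[r] = 0.458719, running G = 1.687573

G = 1.6876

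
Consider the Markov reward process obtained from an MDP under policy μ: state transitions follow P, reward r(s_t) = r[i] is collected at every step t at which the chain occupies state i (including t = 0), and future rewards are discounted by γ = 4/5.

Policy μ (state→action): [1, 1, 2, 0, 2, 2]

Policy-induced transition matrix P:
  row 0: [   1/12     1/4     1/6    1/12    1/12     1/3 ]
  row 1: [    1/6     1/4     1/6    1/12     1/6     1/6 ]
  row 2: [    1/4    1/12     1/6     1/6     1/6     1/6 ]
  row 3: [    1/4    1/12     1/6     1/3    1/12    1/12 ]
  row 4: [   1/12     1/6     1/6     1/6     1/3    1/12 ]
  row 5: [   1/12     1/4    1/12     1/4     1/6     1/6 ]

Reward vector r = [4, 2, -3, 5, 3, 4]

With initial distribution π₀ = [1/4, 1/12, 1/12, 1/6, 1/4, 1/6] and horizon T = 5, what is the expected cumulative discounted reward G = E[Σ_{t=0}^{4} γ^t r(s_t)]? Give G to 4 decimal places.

t=0: π = [0.2500, 0.0833, 0.0833, 0.1667, 0.2500, 0.1667], E[r] = 3.1667, γ^t·E[r] = 3.166667, running G = 3.166667
t=1: π = [0.1319, 0.1875, 0.1528, 0.1806, 0.1736, 0.1736], E[r] = 2.5625, γ^t·E[r] = 2.050000, running G = 5.216667
t=2: π = [0.1545, 0.1800, 0.1522, 0.1846, 0.1696, 0.1591], E[r] = 2.5897, γ^t·E[r] = 1.657407, running G = 6.874074
t=3: π = [0.1545, 0.1797, 0.1534, 0.1828, 0.1667, 0.1629], E[r] = 2.5829, γ^t·E[r] = 1.322420, running G = 8.196494
t=4: π = [0.1543, 0.1801, 0.1531, 0.1829, 0.1663, 0.1633], E[r] = 2.5847, γ^t·E[r] = 1.058709, running G = 9.255203

G = 9.2552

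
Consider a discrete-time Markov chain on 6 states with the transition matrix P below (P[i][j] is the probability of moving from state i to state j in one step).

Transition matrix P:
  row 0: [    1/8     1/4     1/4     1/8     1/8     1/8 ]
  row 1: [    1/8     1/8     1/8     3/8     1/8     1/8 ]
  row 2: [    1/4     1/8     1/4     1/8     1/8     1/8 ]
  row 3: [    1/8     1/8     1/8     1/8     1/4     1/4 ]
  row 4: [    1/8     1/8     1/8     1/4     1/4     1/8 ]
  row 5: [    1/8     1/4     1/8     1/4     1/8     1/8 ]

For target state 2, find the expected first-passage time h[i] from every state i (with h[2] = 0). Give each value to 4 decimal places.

h = [6.2222, 7.1111, 0.0000, 7.1111, 7.1111, 7.1111]

First-step conditioning: h[2] = 0; for i ≠ 2, h[i] = 1 + Σ_k P[i][k]·h[k].
  h[0] = 1 + 1/8·h[0] + 1/4·h[1] + 1/8·h[3] + 1/8·h[4] + 1/8·h[5]
  h[1] = 1 + 1/8·h[0] + 1/8·h[1] + 3/8·h[3] + 1/8·h[4] + 1/8·h[5]
  h[3] = 1 + 1/8·h[0] + 1/8·h[1] + 1/8·h[3] + 1/4·h[4] + 1/4·h[5]
  h[4] = 1 + 1/8·h[0] + 1/8·h[1] + 1/4·h[3] + 1/4·h[4] + 1/8·h[5]
  h[5] = 1 + 1/8·h[0] + 1/4·h[1] + 1/4·h[3] + 1/8·h[4] + 1/8·h[5]
Solving the 5×5 linear system over states ≠ 2 gives exactly h = [56/9, 64/9, 0, 64/9, 64/9, 64/9] (h[2] = 0 is the target).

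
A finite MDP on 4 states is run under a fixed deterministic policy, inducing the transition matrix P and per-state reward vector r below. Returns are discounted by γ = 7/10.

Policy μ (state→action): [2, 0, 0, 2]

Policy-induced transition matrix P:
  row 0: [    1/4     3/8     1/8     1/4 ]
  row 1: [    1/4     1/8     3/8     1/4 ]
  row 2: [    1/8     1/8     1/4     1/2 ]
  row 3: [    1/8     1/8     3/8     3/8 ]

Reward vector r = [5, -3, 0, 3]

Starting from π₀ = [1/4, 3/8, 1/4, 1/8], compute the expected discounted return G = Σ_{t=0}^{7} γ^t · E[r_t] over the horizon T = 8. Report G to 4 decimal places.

t=0: π = [0.2500, 0.3750, 0.2500, 0.1250], E[r] = 0.5000, γ^t·E[r] = 0.500000, running G = 0.500000
t=1: π = [0.2031, 0.1875, 0.2813, 0.3281], E[r] = 1.4375, γ^t·E[r] = 1.006250, running G = 1.506250
t=2: π = [0.1738, 0.1758, 0.2891, 0.3613], E[r] = 1.4258, γ^t·E[r] = 0.698633, running G = 2.204883
t=3: π = [0.1687, 0.1685, 0.2954, 0.3674], E[r] = 1.4404, γ^t·E[r] = 0.494067, running G = 2.698950
t=4: π = [0.1671, 0.1672, 0.2959, 0.3698], E[r] = 1.4435, γ^t·E[r] = 0.346595, running G = 3.045545
t=5: π = [0.1668, 0.1668, 0.2962, 0.3702], E[r] = 1.4442, γ^t·E[r] = 0.242724, running G = 3.288269
t=6: π = [0.1667, 0.1667, 0.2963, 0.3703], E[r] = 1.4444, γ^t·E[r] = 0.169931, running G = 3.458199
t=7: π = [0.1667, 0.1667, 0.2963, 0.3704], E[r] = 1.4444, γ^t·E[r] = 0.118955, running G = 3.577154

G = 3.5772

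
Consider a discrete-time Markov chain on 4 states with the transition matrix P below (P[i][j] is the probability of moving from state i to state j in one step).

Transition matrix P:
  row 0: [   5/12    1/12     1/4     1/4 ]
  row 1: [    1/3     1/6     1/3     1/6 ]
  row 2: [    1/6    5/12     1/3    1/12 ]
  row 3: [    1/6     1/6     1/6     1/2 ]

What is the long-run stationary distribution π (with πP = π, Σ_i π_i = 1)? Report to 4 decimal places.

Balance equations π_j = Σ_i π_i·P[i][j]:
  π_0 = 5/12·π_0 + 1/3·π_1 + 1/6·π_2 + 1/6·π_3
  π_1 = 1/12·π_0 + 1/6·π_1 + 5/12·π_2 + 1/6·π_3
  π_2 = 1/4·π_0 + 1/3·π_1 + 1/3·π_2 + 1/6·π_3
  normalize: π_0 + π_1 + π_2 + π_3 = 1
Solving the linear system gives exactly π = [7/26, 11/52, 7/26, 1/4].

π = [0.2692, 0.2115, 0.2692, 0.2500]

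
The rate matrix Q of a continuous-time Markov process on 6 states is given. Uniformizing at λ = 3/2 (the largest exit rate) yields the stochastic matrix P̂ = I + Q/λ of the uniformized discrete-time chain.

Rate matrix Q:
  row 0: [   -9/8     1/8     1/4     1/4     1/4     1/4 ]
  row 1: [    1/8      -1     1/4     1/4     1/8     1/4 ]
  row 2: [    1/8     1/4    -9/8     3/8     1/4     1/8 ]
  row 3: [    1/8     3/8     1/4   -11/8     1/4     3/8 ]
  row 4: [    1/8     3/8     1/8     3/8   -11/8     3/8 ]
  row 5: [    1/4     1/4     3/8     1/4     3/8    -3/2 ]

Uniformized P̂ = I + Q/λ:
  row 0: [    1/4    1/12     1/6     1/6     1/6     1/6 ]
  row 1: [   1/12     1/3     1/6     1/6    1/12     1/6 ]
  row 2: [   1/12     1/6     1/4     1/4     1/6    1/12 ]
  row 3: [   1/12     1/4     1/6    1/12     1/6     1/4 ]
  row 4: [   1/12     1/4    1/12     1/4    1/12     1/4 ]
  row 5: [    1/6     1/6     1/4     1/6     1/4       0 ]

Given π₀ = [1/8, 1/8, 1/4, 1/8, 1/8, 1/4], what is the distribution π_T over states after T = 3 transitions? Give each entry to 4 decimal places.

π = [0.1157, 0.2209, 0.1827, 0.1787, 0.1495, 0.1526]

t=0: π = [0.1250, 0.1250, 0.2500, 0.1250, 0.1250, 0.2500]
t=1: π = [0.1250, 0.1979, 0.1979, 0.1875, 0.1667, 0.1250]
t=2: π = [0.1146, 0.2188, 0.1797, 0.1814, 0.1467, 0.1589]
t=3: π = [0.1157, 0.2209, 0.1827, 0.1787, 0.1495, 0.1526]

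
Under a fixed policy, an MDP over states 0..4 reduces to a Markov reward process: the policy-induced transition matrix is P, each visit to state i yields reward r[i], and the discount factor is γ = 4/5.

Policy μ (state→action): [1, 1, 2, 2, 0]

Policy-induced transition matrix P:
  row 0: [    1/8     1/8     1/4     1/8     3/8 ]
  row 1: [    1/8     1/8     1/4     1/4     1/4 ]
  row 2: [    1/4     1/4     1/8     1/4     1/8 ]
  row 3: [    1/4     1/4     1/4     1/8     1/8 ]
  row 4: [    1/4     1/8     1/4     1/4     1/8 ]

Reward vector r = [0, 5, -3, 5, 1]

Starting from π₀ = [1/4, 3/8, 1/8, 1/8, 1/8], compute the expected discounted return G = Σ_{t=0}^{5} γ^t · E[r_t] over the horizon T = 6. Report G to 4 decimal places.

t=0: π = [0.2500, 0.3750, 0.1250, 0.1250, 0.1250], E[r] = 2.2500, γ^t·E[r] = 2.250000, running G = 2.250000
t=1: π = [0.1719, 0.1563, 0.2344, 0.2031, 0.2344], E[r] = 1.3281, γ^t·E[r] = 1.062500, running G = 3.312500
t=2: π = [0.2090, 0.1797, 0.2207, 0.2031, 0.1875], E[r] = 1.4395, γ^t·E[r] = 0.921250, running G = 4.233750
t=3: π = [0.2014, 0.1780, 0.2224, 0.1985, 0.1997], E[r] = 1.4148, γ^t·E[r] = 0.724375, running G = 4.958125
t=4: π = [0.2026, 0.1776, 0.2222, 0.2000, 0.1976], E[r] = 1.4191, γ^t·E[r] = 0.581275, running G = 5.539400
t=5: π = [0.2025, 0.1778, 0.2222, 0.1997, 0.1978], E[r] = 1.4184, γ^t·E[r] = 0.464793, running G = 6.004193

G = 6.0042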